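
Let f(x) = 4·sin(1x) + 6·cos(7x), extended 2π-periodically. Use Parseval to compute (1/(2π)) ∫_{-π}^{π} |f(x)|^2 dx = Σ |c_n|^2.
Σ |c_n|^2 = 26

Expand |f|^2 and use orthogonality of {sin(nx), cos(mx)} on [-π, π]:
  ∫_{-π}^{π} sin(nx)^2 dx = π, ∫ cos(mx)^2 dx = π, and cross terms integrate to 0.
So ∫_{-π}^{π} f(x)^2 dx = 4^2 · π + 6^2 · π = (16 + 36)π.
Divide by 2π: (16 + 36)/2 = 26.
By Parseval, this equals Σ |c_n|^2.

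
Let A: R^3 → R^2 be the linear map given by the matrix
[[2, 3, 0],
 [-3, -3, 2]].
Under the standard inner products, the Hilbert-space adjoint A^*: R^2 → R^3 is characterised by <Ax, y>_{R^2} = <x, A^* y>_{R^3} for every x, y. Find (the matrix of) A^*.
A^* = A^T =
[[2, -3],
 [3, -3],
 [0, 2]]

For real matrices with standard dot products, the defining identity <Ax, y> = <x, A^* y> gives (Ax)^T y = x^T (A^*) y, i.e. x^T A^T y = x^T (A^*) y. Since this holds for all x, y, we must have A^* = A^T. Therefore
A^* =
[[2, -3],
 [3, -3],
 [0, 2]].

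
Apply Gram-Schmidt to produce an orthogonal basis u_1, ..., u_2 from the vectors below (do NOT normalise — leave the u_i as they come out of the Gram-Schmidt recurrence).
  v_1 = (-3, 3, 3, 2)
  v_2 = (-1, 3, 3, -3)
Orthogonal basis:
  u_1 = (-3, 3, 3, 2)
  u_2 = (14/31, 48/31, 48/31, -123/31)

Apply the Gram-Schmidt recurrence
  u_1 = v_1
  u_i = v_i − Σ_{j<i} ((v_i · u_j) / (u_j · u_j)) · u_j.

Step by step this gives:
  u_1 = (-3, 3, 3, 2)
  u_2 = (14/31, 48/31, 48/31, -123/31)

Orthogonality check:
  u_2 · u_1 = 0 (should be 0)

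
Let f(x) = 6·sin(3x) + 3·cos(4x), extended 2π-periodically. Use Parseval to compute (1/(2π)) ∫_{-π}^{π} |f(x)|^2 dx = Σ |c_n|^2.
Σ |c_n|^2 = 45/2

Expand |f|^2 and use orthogonality of {sin(nx), cos(mx)} on [-π, π]:
  ∫_{-π}^{π} sin(nx)^2 dx = π, ∫ cos(mx)^2 dx = π, and cross terms integrate to 0.
So ∫_{-π}^{π} f(x)^2 dx = 6^2 · π + 3^2 · π = (36 + 9)π.
Divide by 2π: (36 + 9)/2 = 45/2.
By Parseval, this equals Σ |c_n|^2.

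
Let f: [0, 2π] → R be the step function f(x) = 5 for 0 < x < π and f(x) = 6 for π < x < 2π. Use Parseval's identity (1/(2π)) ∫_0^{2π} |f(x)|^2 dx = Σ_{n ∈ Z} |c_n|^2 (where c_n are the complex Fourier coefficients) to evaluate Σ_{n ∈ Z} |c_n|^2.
Σ |c_n|^2 = 61/2

Parseval equates the L^2 energy of f (normalised by 1/(2π)) with the ℓ^2 sum of its Fourier coefficients: (1/(2π)) ∫_0^{2π} |f|^2 = Σ |c_n|^2.
Compute the left side: (1/(2π)) [∫_0^π 5^2 dx + ∫_π^{2π} 6^2 dx] = (1/(2π)) · (25π + 36π) = (25 + 36)/2 = 61/2.
So Σ_{n ∈ Z} |c_n|^2 = 61/2.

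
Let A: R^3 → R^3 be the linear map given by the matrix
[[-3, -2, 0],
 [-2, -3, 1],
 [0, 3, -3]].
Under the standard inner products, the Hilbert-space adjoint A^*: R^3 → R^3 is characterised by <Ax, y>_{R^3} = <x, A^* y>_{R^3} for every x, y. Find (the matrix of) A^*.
A^* = A^T =
[[-3, -2, 0],
 [-2, -3, 3],
 [0, 1, -3]]

For real matrices with standard dot products, the defining identity <Ax, y> = <x, A^* y> gives (Ax)^T y = x^T (A^*) y, i.e. x^T A^T y = x^T (A^*) y. Since this holds for all x, y, we must have A^* = A^T. Therefore
A^* =
[[-3, -2, 0],
 [-2, -3, 3],
 [0, 1, -3]].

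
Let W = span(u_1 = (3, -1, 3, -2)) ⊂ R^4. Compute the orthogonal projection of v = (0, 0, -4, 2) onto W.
proj_W(v) = (-48/23, 16/23, -48/23, 32/23)

Set up U = [u_1 | ... | u_1] ∈ R^(4×1). The projector onto W = col(U) is P = U (U^T U)^(-1) U^T.
Compute U^T U =
  [23],
and U^T v = (-16).
Solve U^T U · c = U^T v for the coefficients: c = (-16/23). The projection is proj_W(v) = U c.
Check: (v - proj_W(v)) · u_1 = 0  (should be 0).
Result: proj_W(v) = (-48/23, 16/23, -48/23, 32/23).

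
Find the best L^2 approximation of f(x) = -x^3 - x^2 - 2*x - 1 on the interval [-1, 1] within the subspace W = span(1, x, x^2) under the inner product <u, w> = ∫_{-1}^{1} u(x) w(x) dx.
g(x) = -x^2 - 13*x/5 - 1

The best approximation g ∈ W is the orthogonal projection of f onto W. Writing g = a_0 + a_1 x + a_2 x^2, the coefficients solve the normal equations G · a = b where
  G_{ij} = <φ_i, φ_j> and b_i = <f, φ_i>, with φ_0 = 1, φ_1 = x, φ_2 = x^2.
G =
  [2, 0, 2/3]
  [0, 2/3, 0]
  [2/3, 0, 2/5],
b = (-8/3, -26/15, -16/15).
Solving gives a_0 = -1, a_1 = -13/5, a_2 = -1, so
  g(x) = -x^2 - 13*x/5 - 1.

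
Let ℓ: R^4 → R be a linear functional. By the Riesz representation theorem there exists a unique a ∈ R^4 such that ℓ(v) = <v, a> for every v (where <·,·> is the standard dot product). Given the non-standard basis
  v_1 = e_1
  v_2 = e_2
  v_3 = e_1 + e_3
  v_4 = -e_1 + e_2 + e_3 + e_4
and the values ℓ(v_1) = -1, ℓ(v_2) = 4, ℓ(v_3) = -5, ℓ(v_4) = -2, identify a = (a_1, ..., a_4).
a = (-1, 4, -4, -3)

Write a = (a_1, ..., a_4) in the standard basis. For each basis vector v_i, ℓ(v_i) = <v_i, a> is a linear equation in the a_j's. Collect the n equations into a matrix system V a = ℓ, where row i of V is v_i (expressed in the standard basis). Since V is invertible (lower-triangular with 1s on the diagonal, up to permutation), solve by back-substitution:
  V =
[[1, 0, 0, 0],
 [0, 1, 0, 0],
 [1, 0, 1, 0],
 [-1, 1, 1, 1]]
  V a = (-1, 4, -5, -2)
Solving gives a = (-1, 4, -4, -3).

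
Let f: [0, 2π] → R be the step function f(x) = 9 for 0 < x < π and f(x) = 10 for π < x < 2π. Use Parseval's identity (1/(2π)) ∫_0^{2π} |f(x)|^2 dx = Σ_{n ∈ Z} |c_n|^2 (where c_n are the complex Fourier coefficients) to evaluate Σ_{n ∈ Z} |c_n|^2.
Σ |c_n|^2 = 181/2

Parseval equates the L^2 energy of f (normalised by 1/(2π)) with the ℓ^2 sum of its Fourier coefficients: (1/(2π)) ∫_0^{2π} |f|^2 = Σ |c_n|^2.
Compute the left side: (1/(2π)) [∫_0^π 9^2 dx + ∫_π^{2π} 10^2 dx] = (1/(2π)) · (81π + 100π) = (81 + 100)/2 = 181/2.
So Σ_{n ∈ Z} |c_n|^2 = 181/2.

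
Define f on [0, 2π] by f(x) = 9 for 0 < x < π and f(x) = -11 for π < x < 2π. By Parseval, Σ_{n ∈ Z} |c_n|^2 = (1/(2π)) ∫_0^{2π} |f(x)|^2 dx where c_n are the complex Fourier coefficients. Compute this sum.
Σ |c_n|^2 = 101

Parseval equates the L^2 energy of f (normalised by 1/(2π)) with the ℓ^2 sum of its Fourier coefficients: (1/(2π)) ∫_0^{2π} |f|^2 = Σ |c_n|^2.
Compute the left side: (1/(2π)) [∫_0^π 9^2 dx + ∫_π^{2π} (-11)^2 dx] = (1/(2π)) · (81π + 121π) = (81 + 121)/2 = 101.
So Σ_{n ∈ Z} |c_n|^2 = 101.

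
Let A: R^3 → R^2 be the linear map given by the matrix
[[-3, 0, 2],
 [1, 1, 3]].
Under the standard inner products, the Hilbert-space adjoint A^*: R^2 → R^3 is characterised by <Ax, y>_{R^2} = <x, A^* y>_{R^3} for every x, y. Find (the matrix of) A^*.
A^* = A^T =
[[-3, 1],
 [0, 1],
 [2, 3]]

For real matrices with standard dot products, the defining identity <Ax, y> = <x, A^* y> gives (Ax)^T y = x^T (A^*) y, i.e. x^T A^T y = x^T (A^*) y. Since this holds for all x, y, we must have A^* = A^T. Therefore
A^* =
[[-3, 1],
 [0, 1],
 [2, 3]].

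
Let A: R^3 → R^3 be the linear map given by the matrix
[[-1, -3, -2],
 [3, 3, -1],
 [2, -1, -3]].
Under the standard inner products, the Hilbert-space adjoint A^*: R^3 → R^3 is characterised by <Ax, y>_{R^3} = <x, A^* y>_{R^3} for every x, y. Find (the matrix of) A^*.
A^* = A^T =
[[-1, 3, 2],
 [-3, 3, -1],
 [-2, -1, -3]]

For real matrices with standard dot products, the defining identity <Ax, y> = <x, A^* y> gives (Ax)^T y = x^T (A^*) y, i.e. x^T A^T y = x^T (A^*) y. Since this holds for all x, y, we must have A^* = A^T. Therefore
A^* =
[[-1, 3, 2],
 [-3, 3, -1],
 [-2, -1, -3]].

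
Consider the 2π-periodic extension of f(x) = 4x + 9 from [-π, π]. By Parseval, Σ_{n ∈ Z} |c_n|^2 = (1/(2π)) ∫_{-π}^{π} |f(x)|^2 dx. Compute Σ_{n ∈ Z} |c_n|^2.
Σ |c_n|^2 = 16π^2/3 + 81

Expand and integrate term by term over [-π, π]:
  ∫ (4x)^2 dx = 16·(2π^3/3); ∫ 2·4·(9)·x dx = 0 (odd integrand); ∫ 9^2 dx = 81·2π.
So (1/(2π)) ∫_{-π}^{π} (4x + 9)^2 dx = 16π^2/3 + 81 = 16π^2/3 + 81.
Parseval ⇒ Σ |c_n|^2 = 16π^2/3 + 81.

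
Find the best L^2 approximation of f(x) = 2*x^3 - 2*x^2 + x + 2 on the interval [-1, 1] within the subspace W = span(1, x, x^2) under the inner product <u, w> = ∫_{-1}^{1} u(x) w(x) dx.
g(x) = -2*x^2 + 11*x/5 + 2

The best approximation g ∈ W is the orthogonal projection of f onto W. Writing g = a_0 + a_1 x + a_2 x^2, the coefficients solve the normal equations G · a = b where
  G_{ij} = <φ_i, φ_j> and b_i = <f, φ_i>, with φ_0 = 1, φ_1 = x, φ_2 = x^2.
G =
  [2, 0, 2/3]
  [0, 2/3, 0]
  [2/3, 0, 2/5],
b = (8/3, 22/15, 8/15).
Solving gives a_0 = 2, a_1 = 11/5, a_2 = -2, so
  g(x) = -2*x^2 + 11*x/5 + 2.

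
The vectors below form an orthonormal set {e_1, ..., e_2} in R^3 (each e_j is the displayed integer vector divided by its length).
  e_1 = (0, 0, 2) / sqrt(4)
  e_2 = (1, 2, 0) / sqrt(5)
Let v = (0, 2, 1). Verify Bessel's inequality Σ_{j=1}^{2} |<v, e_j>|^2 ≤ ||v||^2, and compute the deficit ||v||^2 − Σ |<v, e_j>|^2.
Σ |<v, e_j>|^2 = 21/5; ||v||^2 = 5; deficit = 4/5

Write each e_j = u_j / sqrt(<u_j, u_j>) where u_j is the displayed integer vector. Then <v, e_j> = <v, u_j> / sqrt(<u_j, u_j>), so |<v, e_j>|^2 = <v, u_j>^2 / <u_j, u_j>.
Coefficients: <v, e_1> = 2/sqrt(4), <v, e_2> = 4/sqrt(5).
Square and sum: Σ |<v, e_j>|^2 = 21/5.
Compute ||v||^2 = v·v = 5.
Deficit = 5 − 21/5 = 4/5 ≥ 0, confirming Bessel's inequality. (The deficit equals ||v − Σ <v,e_j> e_j||^2, the squared distance from v to span{e_j}.)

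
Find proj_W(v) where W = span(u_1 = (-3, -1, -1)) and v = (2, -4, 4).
proj_W(v) = (18/11, 6/11, 6/11)

Set up U = [u_1 | ... | u_1] ∈ R^(3×1). The projector onto W = col(U) is P = U (U^T U)^(-1) U^T.
Compute U^T U =
  [11],
and U^T v = (-6).
Solve U^T U · c = U^T v for the coefficients: c = (-6/11). The projection is proj_W(v) = U c.
Check: (v - proj_W(v)) · u_1 = 0  (should be 0).
Result: proj_W(v) = (18/11, 6/11, 6/11).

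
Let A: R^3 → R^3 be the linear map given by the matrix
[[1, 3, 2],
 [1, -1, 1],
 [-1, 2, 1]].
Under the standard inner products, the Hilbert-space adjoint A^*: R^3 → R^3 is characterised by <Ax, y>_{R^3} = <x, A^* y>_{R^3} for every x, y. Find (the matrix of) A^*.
A^* = A^T =
[[1, 1, -1],
 [3, -1, 2],
 [2, 1, 1]]

For real matrices with standard dot products, the defining identity <Ax, y> = <x, A^* y> gives (Ax)^T y = x^T (A^*) y, i.e. x^T A^T y = x^T (A^*) y. Since this holds for all x, y, we must have A^* = A^T. Therefore
A^* =
[[1, 1, -1],
 [3, -1, 2],
 [2, 1, 1]].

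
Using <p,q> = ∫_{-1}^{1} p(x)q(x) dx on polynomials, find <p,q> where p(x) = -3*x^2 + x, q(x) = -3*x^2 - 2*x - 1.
<p,q> = 64/15

Expand the product: p(x)·q(x) = 9*x^4 + 3*x^3 + x^2 - x.
∫_{-1}^{1} of each monomial x^k gives [2/(k+1) if k even, 0 if k odd]. Integrating term-by-term (or equivalently evaluating the antiderivative F(x) = 9*x^5/5 + 3*x^4/4 + x^3/3 - x^2/2 at the endpoints):
  F(1) − F(−1) = 143/60 − (-113/60) = 64/15.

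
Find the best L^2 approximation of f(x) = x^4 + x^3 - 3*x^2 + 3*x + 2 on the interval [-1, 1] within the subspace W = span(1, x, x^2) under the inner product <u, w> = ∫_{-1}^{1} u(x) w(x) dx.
g(x) = -15*x^2/7 + 18*x/5 + 67/35

The best approximation g ∈ W is the orthogonal projection of f onto W. Writing g = a_0 + a_1 x + a_2 x^2, the coefficients solve the normal equations G · a = b where
  G_{ij} = <φ_i, φ_j> and b_i = <f, φ_i>, with φ_0 = 1, φ_1 = x, φ_2 = x^2.
G =
  [2, 0, 2/3]
  [0, 2/3, 0]
  [2/3, 0, 2/5],
b = (12/5, 12/5, 44/105).
Solving gives a_0 = 67/35, a_1 = 18/5, a_2 = -15/7, so
  g(x) = -15*x^2/7 + 18*x/5 + 67/35.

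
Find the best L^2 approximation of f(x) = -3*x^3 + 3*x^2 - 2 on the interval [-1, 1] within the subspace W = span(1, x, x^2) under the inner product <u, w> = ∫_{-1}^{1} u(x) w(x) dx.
g(x) = 3*x^2 - 9*x/5 - 2

The best approximation g ∈ W is the orthogonal projection of f onto W. Writing g = a_0 + a_1 x + a_2 x^2, the coefficients solve the normal equations G · a = b where
  G_{ij} = <φ_i, φ_j> and b_i = <f, φ_i>, with φ_0 = 1, φ_1 = x, φ_2 = x^2.
G =
  [2, 0, 2/3]
  [0, 2/3, 0]
  [2/3, 0, 2/5],
b = (-2, -6/5, -2/15).
Solving gives a_0 = -2, a_1 = -9/5, a_2 = 3, so
  g(x) = 3*x^2 - 9*x/5 - 2.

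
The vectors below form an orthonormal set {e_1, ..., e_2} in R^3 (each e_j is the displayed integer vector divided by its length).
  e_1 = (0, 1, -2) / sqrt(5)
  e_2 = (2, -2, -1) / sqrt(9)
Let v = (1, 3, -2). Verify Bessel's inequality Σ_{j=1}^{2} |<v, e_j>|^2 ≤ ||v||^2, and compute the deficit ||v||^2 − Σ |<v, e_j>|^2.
Σ |<v, e_j>|^2 = 461/45; ||v||^2 = 14; deficit = 169/45

Write each e_j = u_j / sqrt(<u_j, u_j>) where u_j is the displayed integer vector. Then <v, e_j> = <v, u_j> / sqrt(<u_j, u_j>), so |<v, e_j>|^2 = <v, u_j>^2 / <u_j, u_j>.
Coefficients: <v, e_1> = 7/sqrt(5), <v, e_2> = -2/sqrt(9).
Square and sum: Σ |<v, e_j>|^2 = 461/45.
Compute ||v||^2 = v·v = 14.
Deficit = 14 − 461/45 = 169/45 ≥ 0, confirming Bessel's inequality. (The deficit equals ||v − Σ <v,e_j> e_j||^2, the squared distance from v to span{e_j}.)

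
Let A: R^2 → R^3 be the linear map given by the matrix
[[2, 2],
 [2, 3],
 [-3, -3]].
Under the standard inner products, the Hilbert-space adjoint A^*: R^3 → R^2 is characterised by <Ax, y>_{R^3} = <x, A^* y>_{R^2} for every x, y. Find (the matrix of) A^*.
A^* = A^T =
[[2, 2, -3],
 [2, 3, -3]]

For real matrices with standard dot products, the defining identity <Ax, y> = <x, A^* y> gives (Ax)^T y = x^T (A^*) y, i.e. x^T A^T y = x^T (A^*) y. Since this holds for all x, y, we must have A^* = A^T. Therefore
A^* =
[[2, 2, -3],
 [2, 3, -3]].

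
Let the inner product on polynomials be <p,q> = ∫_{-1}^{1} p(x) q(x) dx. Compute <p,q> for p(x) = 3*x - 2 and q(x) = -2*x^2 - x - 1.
<p,q> = 14/3

Expand the product: p(x)·q(x) = -6*x^3 + x^2 - x + 2.
∫_{-1}^{1} of each monomial x^k gives [2/(k+1) if k even, 0 if k odd]. Integrating term-by-term (or equivalently evaluating the antiderivative F(x) = -3*x^4/2 + x^3/3 - x^2/2 + 2*x at the endpoints):
  F(1) − F(−1) = 1/3 − (-13/3) = 14/3.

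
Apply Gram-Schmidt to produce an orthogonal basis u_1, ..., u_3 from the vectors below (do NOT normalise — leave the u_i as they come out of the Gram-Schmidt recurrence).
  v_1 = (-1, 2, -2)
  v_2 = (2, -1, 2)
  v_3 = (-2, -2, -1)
Orthogonal basis:
  u_1 = (-1, 2, -2)
  u_2 = (10/9, 7/9, 2/9)
  u_3 = (6/17, -6/17, -9/17)

Apply the Gram-Schmidt recurrence
  u_1 = v_1
  u_i = v_i − Σ_{j<i} ((v_i · u_j) / (u_j · u_j)) · u_j.

Step by step this gives:
  u_1 = (-1, 2, -2)
  u_2 = (10/9, 7/9, 2/9)
  u_3 = (6/17, -6/17, -9/17)

Orthogonality check:
  u_2 · u_1 = 0 (should be 0)
  u_3 · u_1 = 0 (should be 0)
  u_3 · u_2 = 0 (should be 0)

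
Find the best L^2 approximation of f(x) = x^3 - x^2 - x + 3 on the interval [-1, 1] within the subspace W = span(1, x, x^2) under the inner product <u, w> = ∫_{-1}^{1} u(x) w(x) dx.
g(x) = -x^2 - 2*x/5 + 3

The best approximation g ∈ W is the orthogonal projection of f onto W. Writing g = a_0 + a_1 x + a_2 x^2, the coefficients solve the normal equations G · a = b where
  G_{ij} = <φ_i, φ_j> and b_i = <f, φ_i>, with φ_0 = 1, φ_1 = x, φ_2 = x^2.
G =
  [2, 0, 2/3]
  [0, 2/3, 0]
  [2/3, 0, 2/5],
b = (16/3, -4/15, 8/5).
Solving gives a_0 = 3, a_1 = -2/5, a_2 = -1, so
  g(x) = -x^2 - 2*x/5 + 3.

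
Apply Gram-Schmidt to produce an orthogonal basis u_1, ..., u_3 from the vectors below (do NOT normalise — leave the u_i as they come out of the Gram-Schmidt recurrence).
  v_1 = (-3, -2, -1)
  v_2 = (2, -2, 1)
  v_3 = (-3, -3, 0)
Orthogonal basis:
  u_1 = (-3, -2, -1)
  u_2 = (19/14, -17/7, 11/14)
  u_3 = (-4/13, 1/13, 10/13)

Apply the Gram-Schmidt recurrence
  u_1 = v_1
  u_i = v_i − Σ_{j<i} ((v_i · u_j) / (u_j · u_j)) · u_j.

Step by step this gives:
  u_1 = (-3, -2, -1)
  u_2 = (19/14, -17/7, 11/14)
  u_3 = (-4/13, 1/13, 10/13)

Orthogonality check:
  u_2 · u_1 = 0 (should be 0)
  u_3 · u_1 = 0 (should be 0)
  u_3 · u_2 = 0 (should be 0)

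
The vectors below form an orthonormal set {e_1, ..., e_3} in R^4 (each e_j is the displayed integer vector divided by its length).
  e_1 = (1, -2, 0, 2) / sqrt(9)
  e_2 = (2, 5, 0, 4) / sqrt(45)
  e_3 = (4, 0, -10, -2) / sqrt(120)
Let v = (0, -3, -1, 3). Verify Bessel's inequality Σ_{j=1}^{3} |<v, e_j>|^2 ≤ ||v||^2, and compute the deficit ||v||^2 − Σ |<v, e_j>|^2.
Σ |<v, e_j>|^2 = 49/3; ||v||^2 = 19; deficit = 8/3

Write each e_j = u_j / sqrt(<u_j, u_j>) where u_j is the displayed integer vector. Then <v, e_j> = <v, u_j> / sqrt(<u_j, u_j>), so |<v, e_j>|^2 = <v, u_j>^2 / <u_j, u_j>.
Coefficients: <v, e_1> = 12/sqrt(9), <v, e_2> = -3/sqrt(45), <v, e_3> = 4/sqrt(120).
Square and sum: Σ |<v, e_j>|^2 = 49/3.
Compute ||v||^2 = v·v = 19.
Deficit = 19 − 49/3 = 8/3 ≥ 0, confirming Bessel's inequality. (The deficit equals ||v − Σ <v,e_j> e_j||^2, the squared distance from v to span{e_j}.)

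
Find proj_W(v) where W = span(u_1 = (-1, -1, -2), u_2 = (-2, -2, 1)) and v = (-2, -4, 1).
proj_W(v) = (-3, -3, 1)

Set up U = [u_1 | ... | u_2] ∈ R^(3×2). The projector onto W = col(U) is P = U (U^T U)^(-1) U^T.
Compute U^T U =
  [6, 2]
  [2, 9],
and U^T v = (4, 13).
Solve U^T U · c = U^T v for the coefficients: c = (1/5, 7/5). The projection is proj_W(v) = U c.
Check: (v - proj_W(v)) · u_1 = 0  (should be 0).
Check: (v - proj_W(v)) · u_2 = 0  (should be 0).
Result: proj_W(v) = (-3, -3, 1).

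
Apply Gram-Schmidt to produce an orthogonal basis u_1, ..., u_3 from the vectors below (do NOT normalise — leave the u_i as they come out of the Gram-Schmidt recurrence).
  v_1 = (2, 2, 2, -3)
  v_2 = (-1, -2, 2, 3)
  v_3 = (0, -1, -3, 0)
Orthogonal basis:
  u_1 = (2, 2, 2, -3)
  u_2 = (1/21, -20/21, 64/21, 10/7)
  u_3 = (204/257, -225/257, -51/257, -48/257)

Apply the Gram-Schmidt recurrence
  u_1 = v_1
  u_i = v_i − Σ_{j<i} ((v_i · u_j) / (u_j · u_j)) · u_j.

Step by step this gives:
  u_1 = (2, 2, 2, -3)
  u_2 = (1/21, -20/21, 64/21, 10/7)
  u_3 = (204/257, -225/257, -51/257, -48/257)

Orthogonality check:
  u_2 · u_1 = 0 (should be 0)
  u_3 · u_1 = 0 (should be 0)
  u_3 · u_2 = 0 (should be 0)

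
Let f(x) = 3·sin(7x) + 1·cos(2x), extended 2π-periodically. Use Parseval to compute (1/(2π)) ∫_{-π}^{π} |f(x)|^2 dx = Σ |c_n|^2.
Σ |c_n|^2 = 5

Expand |f|^2 and use orthogonality of {sin(nx), cos(mx)} on [-π, π]:
  ∫_{-π}^{π} sin(nx)^2 dx = π, ∫ cos(mx)^2 dx = π, and cross terms integrate to 0.
So ∫_{-π}^{π} f(x)^2 dx = 3^2 · π + 1^2 · π = (9 + 1)π.
Divide by 2π: (9 + 1)/2 = 5.
By Parseval, this equals Σ |c_n|^2.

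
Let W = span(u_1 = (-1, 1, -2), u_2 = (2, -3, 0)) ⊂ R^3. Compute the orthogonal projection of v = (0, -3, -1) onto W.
proj_W(v) = (66/53, -115/53, -64/53)

Set up U = [u_1 | ... | u_2] ∈ R^(3×2). The projector onto W = col(U) is P = U (U^T U)^(-1) U^T.
Compute U^T U =
  [6, -5]
  [-5, 13],
and U^T v = (-1, 9).
Solve U^T U · c = U^T v for the coefficients: c = (32/53, 49/53). The projection is proj_W(v) = U c.
Check: (v - proj_W(v)) · u_1 = 0  (should be 0).
Check: (v - proj_W(v)) · u_2 = 0  (should be 0).
Result: proj_W(v) = (66/53, -115/53, -64/53).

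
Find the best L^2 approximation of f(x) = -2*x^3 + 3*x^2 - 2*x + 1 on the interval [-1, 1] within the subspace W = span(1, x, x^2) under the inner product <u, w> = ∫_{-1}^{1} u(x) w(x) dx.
g(x) = 3*x^2 - 16*x/5 + 1

The best approximation g ∈ W is the orthogonal projection of f onto W. Writing g = a_0 + a_1 x + a_2 x^2, the coefficients solve the normal equations G · a = b where
  G_{ij} = <φ_i, φ_j> and b_i = <f, φ_i>, with φ_0 = 1, φ_1 = x, φ_2 = x^2.
G =
  [2, 0, 2/3]
  [0, 2/3, 0]
  [2/3, 0, 2/5],
b = (4, -32/15, 28/15).
Solving gives a_0 = 1, a_1 = -16/5, a_2 = 3, so
  g(x) = 3*x^2 - 16*x/5 + 1.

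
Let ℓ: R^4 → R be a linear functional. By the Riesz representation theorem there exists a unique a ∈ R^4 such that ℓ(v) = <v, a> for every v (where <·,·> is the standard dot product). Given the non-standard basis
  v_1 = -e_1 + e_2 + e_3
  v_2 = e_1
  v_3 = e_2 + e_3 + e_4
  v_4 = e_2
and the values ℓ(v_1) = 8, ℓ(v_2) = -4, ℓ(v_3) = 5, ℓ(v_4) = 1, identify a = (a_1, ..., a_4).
a = (-4, 1, 3, 1)

Write a = (a_1, ..., a_4) in the standard basis. For each basis vector v_i, ℓ(v_i) = <v_i, a> is a linear equation in the a_j's. Collect the n equations into a matrix system V a = ℓ, where row i of V is v_i (expressed in the standard basis). Since V is invertible (lower-triangular with 1s on the diagonal, up to permutation), solve by back-substitution:
  V =
[[-1, 1, 1, 0],
 [1, 0, 0, 0],
 [0, 1, 1, 1],
 [0, 1, 0, 0]]
  V a = (8, -4, 5, 1)
Solving gives a = (-4, 1, 3, 1).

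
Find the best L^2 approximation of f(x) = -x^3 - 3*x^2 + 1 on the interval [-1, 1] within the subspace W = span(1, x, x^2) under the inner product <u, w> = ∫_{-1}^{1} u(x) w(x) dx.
g(x) = -3*x^2 - 3*x/5 + 1

The best approximation g ∈ W is the orthogonal projection of f onto W. Writing g = a_0 + a_1 x + a_2 x^2, the coefficients solve the normal equations G · a = b where
  G_{ij} = <φ_i, φ_j> and b_i = <f, φ_i>, with φ_0 = 1, φ_1 = x, φ_2 = x^2.
G =
  [2, 0, 2/3]
  [0, 2/3, 0]
  [2/3, 0, 2/5],
b = (0, -2/5, -8/15).
Solving gives a_0 = 1, a_1 = -3/5, a_2 = -3, so
  g(x) = -3*x^2 - 3*x/5 + 1.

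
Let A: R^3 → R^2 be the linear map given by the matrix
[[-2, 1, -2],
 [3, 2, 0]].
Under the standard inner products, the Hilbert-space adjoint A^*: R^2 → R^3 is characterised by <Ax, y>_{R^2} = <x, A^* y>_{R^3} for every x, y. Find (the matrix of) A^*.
A^* = A^T =
[[-2, 3],
 [1, 2],
 [-2, 0]]

For real matrices with standard dot products, the defining identity <Ax, y> = <x, A^* y> gives (Ax)^T y = x^T (A^*) y, i.e. x^T A^T y = x^T (A^*) y. Since this holds for all x, y, we must have A^* = A^T. Therefore
A^* =
[[-2, 3],
 [1, 2],
 [-2, 0]].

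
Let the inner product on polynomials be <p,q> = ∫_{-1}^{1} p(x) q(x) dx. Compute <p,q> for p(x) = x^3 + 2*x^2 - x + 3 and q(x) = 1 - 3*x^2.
<p,q> = -16/15

Expand the product: p(x)·q(x) = -3*x^5 - 6*x^4 + 4*x^3 - 7*x^2 - x + 3.
∫_{-1}^{1} of each monomial x^k gives [2/(k+1) if k even, 0 if k odd]. Integrating term-by-term (or equivalently evaluating the antiderivative F(x) = -x^6/2 - 6*x^5/5 + x^4 - 7*x^3/3 - x^2/2 + 3*x at the endpoints):
  F(1) − F(−1) = -8/15 − (8/15) = -16/15.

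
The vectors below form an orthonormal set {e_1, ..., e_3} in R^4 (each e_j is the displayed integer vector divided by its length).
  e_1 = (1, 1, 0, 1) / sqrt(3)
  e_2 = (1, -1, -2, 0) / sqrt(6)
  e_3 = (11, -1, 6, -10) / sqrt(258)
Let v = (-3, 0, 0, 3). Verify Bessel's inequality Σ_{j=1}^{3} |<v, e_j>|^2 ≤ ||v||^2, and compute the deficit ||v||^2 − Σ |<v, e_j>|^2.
Σ |<v, e_j>|^2 = 726/43; ||v||^2 = 18; deficit = 48/43

Write each e_j = u_j / sqrt(<u_j, u_j>) where u_j is the displayed integer vector. Then <v, e_j> = <v, u_j> / sqrt(<u_j, u_j>), so |<v, e_j>|^2 = <v, u_j>^2 / <u_j, u_j>.
Coefficients: <v, e_1> = 0/sqrt(3), <v, e_2> = -3/sqrt(6), <v, e_3> = -63/sqrt(258).
Square and sum: Σ |<v, e_j>|^2 = 726/43.
Compute ||v||^2 = v·v = 18.
Deficit = 18 − 726/43 = 48/43 ≥ 0, confirming Bessel's inequality. (The deficit equals ||v − Σ <v,e_j> e_j||^2, the squared distance from v to span{e_j}.)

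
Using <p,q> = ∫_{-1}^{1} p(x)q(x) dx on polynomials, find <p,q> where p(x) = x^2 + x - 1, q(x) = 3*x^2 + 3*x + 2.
<p,q> = -22/15

Expand the product: p(x)·q(x) = 3*x^4 + 6*x^3 + 2*x^2 - x - 2.
∫_{-1}^{1} of each monomial x^k gives [2/(k+1) if k even, 0 if k odd]. Integrating term-by-term (or equivalently evaluating the antiderivative F(x) = 3*x^5/5 + 3*x^4/2 + 2*x^3/3 - x^2/2 - 2*x at the endpoints):
  F(1) − F(−1) = 4/15 − (26/15) = -22/15.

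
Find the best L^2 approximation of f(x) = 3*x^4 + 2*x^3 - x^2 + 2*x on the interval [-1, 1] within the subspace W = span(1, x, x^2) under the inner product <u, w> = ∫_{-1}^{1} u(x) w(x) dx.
g(x) = 11*x^2/7 + 16*x/5 - 9/35

The best approximation g ∈ W is the orthogonal projection of f onto W. Writing g = a_0 + a_1 x + a_2 x^2, the coefficients solve the normal equations G · a = b where
  G_{ij} = <φ_i, φ_j> and b_i = <f, φ_i>, with φ_0 = 1, φ_1 = x, φ_2 = x^2.
G =
  [2, 0, 2/3]
  [0, 2/3, 0]
  [2/3, 0, 2/5],
b = (8/15, 32/15, 16/35).
Solving gives a_0 = -9/35, a_1 = 16/5, a_2 = 11/7, so
  g(x) = 11*x^2/7 + 16*x/5 - 9/35.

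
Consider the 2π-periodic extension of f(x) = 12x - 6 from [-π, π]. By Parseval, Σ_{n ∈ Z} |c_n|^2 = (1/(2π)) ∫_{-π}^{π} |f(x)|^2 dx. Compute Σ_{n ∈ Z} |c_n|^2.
Σ |c_n|^2 = 48π^2 + 36

Expand and integrate term by term over [-π, π]:
  ∫ (12x)^2 dx = 144·(2π^3/3); ∫ 2·12·(-6)·x dx = 0 (odd integrand); ∫ (-6)^2 dx = 36·2π.
So (1/(2π)) ∫_{-π}^{π} (12x - 6)^2 dx = 144π^2/3 + 36 = 48π^2 + 36.
Parseval ⇒ Σ |c_n|^2 = 48π^2 + 36.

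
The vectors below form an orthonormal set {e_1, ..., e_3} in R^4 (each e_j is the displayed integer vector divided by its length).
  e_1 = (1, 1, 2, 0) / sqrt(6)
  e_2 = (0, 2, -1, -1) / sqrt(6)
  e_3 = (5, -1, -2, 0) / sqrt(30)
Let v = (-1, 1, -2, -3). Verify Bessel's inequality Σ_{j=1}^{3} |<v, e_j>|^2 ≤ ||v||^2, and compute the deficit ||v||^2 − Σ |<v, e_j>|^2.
Σ |<v, e_j>|^2 = 329/30; ||v||^2 = 15; deficit = 121/30

Write each e_j = u_j / sqrt(<u_j, u_j>) where u_j is the displayed integer vector. Then <v, e_j> = <v, u_j> / sqrt(<u_j, u_j>), so |<v, e_j>|^2 = <v, u_j>^2 / <u_j, u_j>.
Coefficients: <v, e_1> = -4/sqrt(6), <v, e_2> = 7/sqrt(6), <v, e_3> = -2/sqrt(30).
Square and sum: Σ |<v, e_j>|^2 = 329/30.
Compute ||v||^2 = v·v = 15.
Deficit = 15 − 329/30 = 121/30 ≥ 0, confirming Bessel's inequality. (The deficit equals ||v − Σ <v,e_j> e_j||^2, the squared distance from v to span{e_j}.)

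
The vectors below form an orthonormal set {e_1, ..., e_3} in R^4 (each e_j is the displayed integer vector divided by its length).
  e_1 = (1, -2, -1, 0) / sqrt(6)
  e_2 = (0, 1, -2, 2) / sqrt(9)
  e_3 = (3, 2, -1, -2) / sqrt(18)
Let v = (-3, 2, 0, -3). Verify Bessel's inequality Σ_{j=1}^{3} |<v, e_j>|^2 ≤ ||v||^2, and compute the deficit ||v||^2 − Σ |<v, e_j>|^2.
Σ |<v, e_j>|^2 = 10; ||v||^2 = 22; deficit = 12

Write each e_j = u_j / sqrt(<u_j, u_j>) where u_j is the displayed integer vector. Then <v, e_j> = <v, u_j> / sqrt(<u_j, u_j>), so |<v, e_j>|^2 = <v, u_j>^2 / <u_j, u_j>.
Coefficients: <v, e_1> = -7/sqrt(6), <v, e_2> = -4/sqrt(9), <v, e_3> = 1/sqrt(18).
Square and sum: Σ |<v, e_j>|^2 = 10.
Compute ||v||^2 = v·v = 22.
Deficit = 22 − 10 = 12 ≥ 0, confirming Bessel's inequality. (The deficit equals ||v − Σ <v,e_j> e_j||^2, the squared distance from v to span{e_j}.)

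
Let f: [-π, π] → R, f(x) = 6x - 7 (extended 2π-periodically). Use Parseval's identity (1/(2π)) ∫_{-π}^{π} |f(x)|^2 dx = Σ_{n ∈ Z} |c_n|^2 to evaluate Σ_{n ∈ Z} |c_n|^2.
Σ |c_n|^2 = 12π^2 + 49

Expand and integrate term by term over [-π, π]:
  ∫ (6x)^2 dx = 36·(2π^3/3); ∫ 2·6·(-7)·x dx = 0 (odd integrand); ∫ (-7)^2 dx = 49·2π.
So (1/(2π)) ∫_{-π}^{π} (6x - 7)^2 dx = 36π^2/3 + 49 = 12π^2 + 49.
Parseval ⇒ Σ |c_n|^2 = 12π^2 + 49.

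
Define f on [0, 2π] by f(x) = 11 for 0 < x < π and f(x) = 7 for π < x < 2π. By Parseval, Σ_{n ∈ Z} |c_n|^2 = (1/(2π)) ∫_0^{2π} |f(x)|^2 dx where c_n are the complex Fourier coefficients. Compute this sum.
Σ |c_n|^2 = 85

Parseval equates the L^2 energy of f (normalised by 1/(2π)) with the ℓ^2 sum of its Fourier coefficients: (1/(2π)) ∫_0^{2π} |f|^2 = Σ |c_n|^2.
Compute the left side: (1/(2π)) [∫_0^π 11^2 dx + ∫_π^{2π} 7^2 dx] = (1/(2π)) · (121π + 49π) = (121 + 49)/2 = 85.
So Σ_{n ∈ Z} |c_n|^2 = 85.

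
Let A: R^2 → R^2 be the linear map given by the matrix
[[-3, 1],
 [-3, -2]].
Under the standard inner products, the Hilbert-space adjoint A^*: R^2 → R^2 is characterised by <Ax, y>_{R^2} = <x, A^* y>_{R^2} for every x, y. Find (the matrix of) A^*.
A^* = A^T =
[[-3, -3],
 [1, -2]]

For real matrices with standard dot products, the defining identity <Ax, y> = <x, A^* y> gives (Ax)^T y = x^T (A^*) y, i.e. x^T A^T y = x^T (A^*) y. Since this holds for all x, y, we must have A^* = A^T. Therefore
A^* =
[[-3, -3],
 [1, -2]].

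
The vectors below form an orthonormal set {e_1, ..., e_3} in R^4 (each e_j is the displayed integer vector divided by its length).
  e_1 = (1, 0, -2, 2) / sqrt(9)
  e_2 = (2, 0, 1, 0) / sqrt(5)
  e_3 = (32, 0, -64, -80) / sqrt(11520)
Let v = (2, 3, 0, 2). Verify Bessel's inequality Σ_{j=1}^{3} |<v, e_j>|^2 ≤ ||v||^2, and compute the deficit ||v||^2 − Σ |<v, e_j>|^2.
Σ |<v, e_j>|^2 = 8; ||v||^2 = 17; deficit = 9

Write each e_j = u_j / sqrt(<u_j, u_j>) where u_j is the displayed integer vector. Then <v, e_j> = <v, u_j> / sqrt(<u_j, u_j>), so |<v, e_j>|^2 = <v, u_j>^2 / <u_j, u_j>.
Coefficients: <v, e_1> = 6/sqrt(9), <v, e_2> = 4/sqrt(5), <v, e_3> = -96/sqrt(11520).
Square and sum: Σ |<v, e_j>|^2 = 8.
Compute ||v||^2 = v·v = 17.
Deficit = 17 − 8 = 9 ≥ 0, confirming Bessel's inequality. (The deficit equals ||v − Σ <v,e_j> e_j||^2, the squared distance from v to span{e_j}.)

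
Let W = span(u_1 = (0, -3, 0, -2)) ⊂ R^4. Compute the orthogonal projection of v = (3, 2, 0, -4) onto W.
proj_W(v) = (0, -6/13, 0, -4/13)

Set up U = [u_1 | ... | u_1] ∈ R^(4×1). The projector onto W = col(U) is P = U (U^T U)^(-1) U^T.
Compute U^T U =
  [13],
and U^T v = (2).
Solve U^T U · c = U^T v for the coefficients: c = (2/13). The projection is proj_W(v) = U c.
Check: (v - proj_W(v)) · u_1 = 0  (should be 0).
Result: proj_W(v) = (0, -6/13, 0, -4/13).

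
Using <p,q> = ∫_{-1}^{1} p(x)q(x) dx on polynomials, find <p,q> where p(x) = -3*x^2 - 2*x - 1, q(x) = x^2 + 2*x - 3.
<p,q> = 112/15

Expand the product: p(x)·q(x) = -3*x^4 - 8*x^3 + 4*x^2 + 4*x + 3.
∫_{-1}^{1} of each monomial x^k gives [2/(k+1) if k even, 0 if k odd]. Integrating term-by-term (or equivalently evaluating the antiderivative F(x) = -3*x^5/5 - 2*x^4 + 4*x^3/3 + 2*x^2 + 3*x at the endpoints):
  F(1) − F(−1) = 56/15 − (-56/15) = 112/15.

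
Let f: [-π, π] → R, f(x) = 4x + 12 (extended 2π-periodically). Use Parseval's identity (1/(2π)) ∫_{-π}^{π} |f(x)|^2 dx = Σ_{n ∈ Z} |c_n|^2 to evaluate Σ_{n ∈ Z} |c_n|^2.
Σ |c_n|^2 = 16π^2/3 + 144

Expand and integrate term by term over [-π, π]:
  ∫ (4x)^2 dx = 16·(2π^3/3); ∫ 2·4·(12)·x dx = 0 (odd integrand); ∫ 12^2 dx = 144·2π.
So (1/(2π)) ∫_{-π}^{π} (4x + 12)^2 dx = 16π^2/3 + 144 = 16π^2/3 + 144.
Parseval ⇒ Σ |c_n|^2 = 16π^2/3 + 144.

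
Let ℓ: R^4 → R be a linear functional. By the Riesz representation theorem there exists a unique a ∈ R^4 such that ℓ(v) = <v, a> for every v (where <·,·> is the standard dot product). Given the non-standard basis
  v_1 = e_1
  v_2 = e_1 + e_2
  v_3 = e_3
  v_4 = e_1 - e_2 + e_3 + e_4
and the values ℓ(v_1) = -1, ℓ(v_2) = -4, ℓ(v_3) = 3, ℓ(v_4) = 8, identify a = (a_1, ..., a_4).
a = (-1, -3, 3, 3)

Write a = (a_1, ..., a_4) in the standard basis. For each basis vector v_i, ℓ(v_i) = <v_i, a> is a linear equation in the a_j's. Collect the n equations into a matrix system V a = ℓ, where row i of V is v_i (expressed in the standard basis). Since V is invertible (lower-triangular with 1s on the diagonal, up to permutation), solve by back-substitution:
  V =
[[1, 0, 0, 0],
 [1, 1, 0, 0],
 [0, 0, 1, 0],
 [1, -1, 1, 1]]
  V a = (-1, -4, 3, 8)
Solving gives a = (-1, -3, 3, 3).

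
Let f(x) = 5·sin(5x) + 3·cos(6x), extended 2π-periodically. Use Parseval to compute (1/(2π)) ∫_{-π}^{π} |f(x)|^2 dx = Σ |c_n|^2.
Σ |c_n|^2 = 17

Expand |f|^2 and use orthogonality of {sin(nx), cos(mx)} on [-π, π]:
  ∫_{-π}^{π} sin(nx)^2 dx = π, ∫ cos(mx)^2 dx = π, and cross terms integrate to 0.
So ∫_{-π}^{π} f(x)^2 dx = 5^2 · π + 3^2 · π = (25 + 9)π.
Divide by 2π: (25 + 9)/2 = 17.
By Parseval, this equals Σ |c_n|^2.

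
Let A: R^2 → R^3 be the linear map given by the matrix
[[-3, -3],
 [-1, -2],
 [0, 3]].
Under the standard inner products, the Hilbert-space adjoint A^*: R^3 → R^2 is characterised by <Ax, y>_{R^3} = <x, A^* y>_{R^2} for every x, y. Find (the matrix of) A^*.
A^* = A^T =
[[-3, -1, 0],
 [-3, -2, 3]]

For real matrices with standard dot products, the defining identity <Ax, y> = <x, A^* y> gives (Ax)^T y = x^T (A^*) y, i.e. x^T A^T y = x^T (A^*) y. Since this holds for all x, y, we must have A^* = A^T. Therefore
A^* =
[[-3, -1, 0],
 [-3, -2, 3]].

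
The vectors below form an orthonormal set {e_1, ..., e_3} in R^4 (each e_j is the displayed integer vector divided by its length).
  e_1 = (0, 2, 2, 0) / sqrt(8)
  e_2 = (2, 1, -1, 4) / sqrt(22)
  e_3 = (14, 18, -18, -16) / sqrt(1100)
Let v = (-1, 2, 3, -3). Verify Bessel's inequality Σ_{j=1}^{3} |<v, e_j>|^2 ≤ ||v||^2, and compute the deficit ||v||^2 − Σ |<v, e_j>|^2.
Σ |<v, e_j>|^2 = 574/25; ||v||^2 = 23; deficit = 1/25

Write each e_j = u_j / sqrt(<u_j, u_j>) where u_j is the displayed integer vector. Then <v, e_j> = <v, u_j> / sqrt(<u_j, u_j>), so |<v, e_j>|^2 = <v, u_j>^2 / <u_j, u_j>.
Coefficients: <v, e_1> = 10/sqrt(8), <v, e_2> = -15/sqrt(22), <v, e_3> = 16/sqrt(1100).
Square and sum: Σ |<v, e_j>|^2 = 574/25.
Compute ||v||^2 = v·v = 23.
Deficit = 23 − 574/25 = 1/25 ≥ 0, confirming Bessel's inequality. (The deficit equals ||v − Σ <v,e_j> e_j||^2, the squared distance from v to span{e_j}.)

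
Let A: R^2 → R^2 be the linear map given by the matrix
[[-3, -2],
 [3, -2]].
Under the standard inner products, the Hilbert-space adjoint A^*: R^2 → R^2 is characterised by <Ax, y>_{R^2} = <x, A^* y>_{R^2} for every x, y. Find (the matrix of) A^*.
A^* = A^T =
[[-3, 3],
 [-2, -2]]

For real matrices with standard dot products, the defining identity <Ax, y> = <x, A^* y> gives (Ax)^T y = x^T (A^*) y, i.e. x^T A^T y = x^T (A^*) y. Since this holds for all x, y, we must have A^* = A^T. Therefore
A^* =
[[-3, 3],
 [-2, -2]].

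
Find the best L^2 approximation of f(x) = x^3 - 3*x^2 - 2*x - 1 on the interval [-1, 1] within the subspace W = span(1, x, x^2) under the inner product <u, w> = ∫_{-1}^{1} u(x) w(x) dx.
g(x) = -3*x^2 - 7*x/5 - 1

The best approximation g ∈ W is the orthogonal projection of f onto W. Writing g = a_0 + a_1 x + a_2 x^2, the coefficients solve the normal equations G · a = b where
  G_{ij} = <φ_i, φ_j> and b_i = <f, φ_i>, with φ_0 = 1, φ_1 = x, φ_2 = x^2.
G =
  [2, 0, 2/3]
  [0, 2/3, 0]
  [2/3, 0, 2/5],
b = (-4, -14/15, -28/15).
Solving gives a_0 = -1, a_1 = -7/5, a_2 = -3, so
  g(x) = -3*x^2 - 7*x/5 - 1.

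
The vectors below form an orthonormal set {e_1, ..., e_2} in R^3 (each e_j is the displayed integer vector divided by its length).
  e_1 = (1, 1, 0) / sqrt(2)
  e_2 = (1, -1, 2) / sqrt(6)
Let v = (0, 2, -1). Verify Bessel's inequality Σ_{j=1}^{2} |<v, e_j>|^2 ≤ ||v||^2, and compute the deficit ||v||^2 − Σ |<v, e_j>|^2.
Σ |<v, e_j>|^2 = 14/3; ||v||^2 = 5; deficit = 1/3

Write each e_j = u_j / sqrt(<u_j, u_j>) where u_j is the displayed integer vector. Then <v, e_j> = <v, u_j> / sqrt(<u_j, u_j>), so |<v, e_j>|^2 = <v, u_j>^2 / <u_j, u_j>.
Coefficients: <v, e_1> = 2/sqrt(2), <v, e_2> = -4/sqrt(6).
Square and sum: Σ |<v, e_j>|^2 = 14/3.
Compute ||v||^2 = v·v = 5.
Deficit = 5 − 14/3 = 1/3 ≥ 0, confirming Bessel's inequality. (The deficit equals ||v − Σ <v,e_j> e_j||^2, the squared distance from v to span{e_j}.)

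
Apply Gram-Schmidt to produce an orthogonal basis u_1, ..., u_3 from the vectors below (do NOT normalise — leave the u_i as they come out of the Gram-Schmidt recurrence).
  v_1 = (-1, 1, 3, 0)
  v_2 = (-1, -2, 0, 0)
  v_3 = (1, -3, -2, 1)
Orthogonal basis:
  u_1 = (-1, 1, 3, 0)
  u_2 = (-12/11, -21/11, 3/11, 0)
  u_3 = (1, -1/2, 1/2, 1)

Apply the Gram-Schmidt recurrence
  u_1 = v_1
  u_i = v_i − Σ_{j<i} ((v_i · u_j) / (u_j · u_j)) · u_j.

Step by step this gives:
  u_1 = (-1, 1, 3, 0)
  u_2 = (-12/11, -21/11, 3/11, 0)
  u_3 = (1, -1/2, 1/2, 1)

Orthogonality check:
  u_2 · u_1 = 0 (should be 0)
  u_3 · u_1 = 0 (should be 0)
  u_3 · u_2 = 0 (should be 0)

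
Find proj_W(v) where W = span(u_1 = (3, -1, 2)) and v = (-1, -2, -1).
proj_W(v) = (-9/14, 3/14, -3/7)

Set up U = [u_1 | ... | u_1] ∈ R^(3×1). The projector onto W = col(U) is P = U (U^T U)^(-1) U^T.
Compute U^T U =
  [14],
and U^T v = (-3).
Solve U^T U · c = U^T v for the coefficients: c = (-3/14). The projection is proj_W(v) = U c.
Check: (v - proj_W(v)) · u_1 = 0  (should be 0).
Result: proj_W(v) = (-9/14, 3/14, -3/7).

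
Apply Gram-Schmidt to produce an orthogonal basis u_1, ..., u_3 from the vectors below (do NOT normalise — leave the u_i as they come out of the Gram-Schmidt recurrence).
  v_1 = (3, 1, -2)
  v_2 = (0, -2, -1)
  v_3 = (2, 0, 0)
Orthogonal basis:
  u_1 = (3, 1, -2)
  u_2 = (0, -2, -1)
  u_3 = (5/7, -3/7, 6/7)

Apply the Gram-Schmidt recurrence
  u_1 = v_1
  u_i = v_i − Σ_{j<i} ((v_i · u_j) / (u_j · u_j)) · u_j.

Step by step this gives:
  u_1 = (3, 1, -2)
  u_2 = (0, -2, -1)
  u_3 = (5/7, -3/7, 6/7)

Orthogonality check:
  u_2 · u_1 = 0 (should be 0)
  u_3 · u_1 = 0 (should be 0)
  u_3 · u_2 = 0 (should be 0)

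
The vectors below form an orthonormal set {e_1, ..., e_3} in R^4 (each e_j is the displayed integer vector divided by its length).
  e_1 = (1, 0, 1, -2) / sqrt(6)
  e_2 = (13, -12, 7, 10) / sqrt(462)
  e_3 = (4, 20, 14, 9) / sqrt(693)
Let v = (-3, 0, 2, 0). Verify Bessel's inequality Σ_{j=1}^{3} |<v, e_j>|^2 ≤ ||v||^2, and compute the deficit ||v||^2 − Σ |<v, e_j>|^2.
Σ |<v, e_j>|^2 = 17/9; ||v||^2 = 13; deficit = 100/9

Write each e_j = u_j / sqrt(<u_j, u_j>) where u_j is the displayed integer vector. Then <v, e_j> = <v, u_j> / sqrt(<u_j, u_j>), so |<v, e_j>|^2 = <v, u_j>^2 / <u_j, u_j>.
Coefficients: <v, e_1> = -1/sqrt(6), <v, e_2> = -25/sqrt(462), <v, e_3> = 16/sqrt(693).
Square and sum: Σ |<v, e_j>|^2 = 17/9.
Compute ||v||^2 = v·v = 13.
Deficit = 13 − 17/9 = 100/9 ≥ 0, confirming Bessel's inequality. (The deficit equals ||v − Σ <v,e_j> e_j||^2, the squared distance from v to span{e_j}.)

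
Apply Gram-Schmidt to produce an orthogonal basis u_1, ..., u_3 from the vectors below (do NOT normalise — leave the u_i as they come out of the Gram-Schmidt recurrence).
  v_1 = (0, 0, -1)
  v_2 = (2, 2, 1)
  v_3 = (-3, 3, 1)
Orthogonal basis:
  u_1 = (0, 0, -1)
  u_2 = (2, 2, 0)
  u_3 = (-3, 3, 0)

Apply the Gram-Schmidt recurrence
  u_1 = v_1
  u_i = v_i − Σ_{j<i} ((v_i · u_j) / (u_j · u_j)) · u_j.

Step by step this gives:
  u_1 = (0, 0, -1)
  u_2 = (2, 2, 0)
  u_3 = (-3, 3, 0)

Orthogonality check:
  u_2 · u_1 = 0 (should be 0)
  u_3 · u_1 = 0 (should be 0)
  u_3 · u_2 = 0 (should be 0)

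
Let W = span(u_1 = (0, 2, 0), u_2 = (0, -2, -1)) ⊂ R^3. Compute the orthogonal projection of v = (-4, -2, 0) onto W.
proj_W(v) = (0, -2, 0)

Set up U = [u_1 | ... | u_2] ∈ R^(3×2). The projector onto W = col(U) is P = U (U^T U)^(-1) U^T.
Compute U^T U =
  [4, -4]
  [-4, 5],
and U^T v = (-4, 4).
Solve U^T U · c = U^T v for the coefficients: c = (-1, 0). The projection is proj_W(v) = U c.
Check: (v - proj_W(v)) · u_1 = 0  (should be 0).
Check: (v - proj_W(v)) · u_2 = 0  (should be 0).
Result: proj_W(v) = (0, -2, 0).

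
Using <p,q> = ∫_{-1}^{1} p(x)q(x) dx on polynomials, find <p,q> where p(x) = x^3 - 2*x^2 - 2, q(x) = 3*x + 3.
<p,q> = -74/5

Expand the product: p(x)·q(x) = 3*x^4 - 3*x^3 - 6*x^2 - 6*x - 6.
∫_{-1}^{1} of each monomial x^k gives [2/(k+1) if k even, 0 if k odd]. Integrating term-by-term (or equivalently evaluating the antiderivative F(x) = 3*x^5/5 - 3*x^4/4 - 2*x^3 - 3*x^2 - 6*x at the endpoints):
  F(1) − F(−1) = -223/20 − (73/20) = -74/5.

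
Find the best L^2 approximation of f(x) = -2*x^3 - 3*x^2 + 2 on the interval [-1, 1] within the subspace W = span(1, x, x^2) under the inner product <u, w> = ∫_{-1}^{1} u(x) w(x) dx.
g(x) = -3*x^2 - 6*x/5 + 2

The best approximation g ∈ W is the orthogonal projection of f onto W. Writing g = a_0 + a_1 x + a_2 x^2, the coefficients solve the normal equations G · a = b where
  G_{ij} = <φ_i, φ_j> and b_i = <f, φ_i>, with φ_0 = 1, φ_1 = x, φ_2 = x^2.
G =
  [2, 0, 2/3]
  [0, 2/3, 0]
  [2/3, 0, 2/5],
b = (2, -4/5, 2/15).
Solving gives a_0 = 2, a_1 = -6/5, a_2 = -3, so
  g(x) = -3*x^2 - 6*x/5 + 2.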